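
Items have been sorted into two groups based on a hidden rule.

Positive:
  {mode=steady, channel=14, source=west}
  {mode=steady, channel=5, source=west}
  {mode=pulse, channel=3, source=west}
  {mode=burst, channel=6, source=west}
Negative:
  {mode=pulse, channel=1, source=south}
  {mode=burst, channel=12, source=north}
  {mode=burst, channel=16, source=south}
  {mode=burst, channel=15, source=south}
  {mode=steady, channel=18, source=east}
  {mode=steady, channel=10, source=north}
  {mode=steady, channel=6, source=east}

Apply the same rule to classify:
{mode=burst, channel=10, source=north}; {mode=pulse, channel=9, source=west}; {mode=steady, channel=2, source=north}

The pattern is that an item is 'Positive' exactly when: source is west.
Negative: {mode=burst, channel=10, source=north}, since source is north.
Positive: {mode=pulse, channel=9, source=west}, since source is west.
Negative: {mode=steady, channel=2, source=north}, since source is north.

Negative, Positive, Negative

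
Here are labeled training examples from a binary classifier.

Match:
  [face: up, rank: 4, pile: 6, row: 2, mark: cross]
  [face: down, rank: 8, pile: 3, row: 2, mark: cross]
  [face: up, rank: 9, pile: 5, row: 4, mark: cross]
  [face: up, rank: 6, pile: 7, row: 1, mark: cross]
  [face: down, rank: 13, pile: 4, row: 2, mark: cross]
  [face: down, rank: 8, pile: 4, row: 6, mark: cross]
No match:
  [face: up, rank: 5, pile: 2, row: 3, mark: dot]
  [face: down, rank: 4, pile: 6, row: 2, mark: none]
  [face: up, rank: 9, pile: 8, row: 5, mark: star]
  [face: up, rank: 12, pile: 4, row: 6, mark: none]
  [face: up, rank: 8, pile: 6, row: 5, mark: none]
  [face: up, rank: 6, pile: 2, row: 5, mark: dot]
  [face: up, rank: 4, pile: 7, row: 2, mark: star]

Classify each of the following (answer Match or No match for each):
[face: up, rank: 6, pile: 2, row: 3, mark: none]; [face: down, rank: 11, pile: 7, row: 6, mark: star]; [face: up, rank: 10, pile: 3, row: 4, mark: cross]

No match, No match, Match

Rule: mark is cross. This holds for each 'Match' example and fails for each 'No match' one.
[face: up, rank: 6, pile: 2, row: 3, mark: none] — mark is none, hence No match.
[face: down, rank: 11, pile: 7, row: 6, mark: star] — mark is star, hence No match.
[face: up, rank: 10, pile: 3, row: 4, mark: cross] — mark is cross, hence Match.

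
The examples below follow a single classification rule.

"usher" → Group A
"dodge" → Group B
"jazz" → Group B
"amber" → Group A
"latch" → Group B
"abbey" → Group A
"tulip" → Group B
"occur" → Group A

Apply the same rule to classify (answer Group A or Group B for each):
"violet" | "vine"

Group B, Group B

Looking at the examples, the only property every 'Group A' case has and every 'Group B' case lacks is: starts with a vowel.
Group B: "violet", since starts with 'v'.
Group B: "vine", since starts with 'v'.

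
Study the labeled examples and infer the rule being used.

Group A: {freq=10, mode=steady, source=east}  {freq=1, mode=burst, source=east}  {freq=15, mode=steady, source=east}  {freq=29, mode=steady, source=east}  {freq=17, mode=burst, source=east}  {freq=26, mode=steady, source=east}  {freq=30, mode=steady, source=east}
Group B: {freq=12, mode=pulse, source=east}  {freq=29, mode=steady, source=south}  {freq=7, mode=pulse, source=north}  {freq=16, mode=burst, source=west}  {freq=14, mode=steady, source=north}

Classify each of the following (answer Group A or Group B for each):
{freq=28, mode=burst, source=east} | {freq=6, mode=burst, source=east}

The classifier is using: source is east AND freq ≠ 12.
Group A: {freq=28, mode=burst, source=east}, since source is east, freq = 28.
Group A: {freq=6, mode=burst, source=east}, since source is east, freq = 6.

Group A, Group A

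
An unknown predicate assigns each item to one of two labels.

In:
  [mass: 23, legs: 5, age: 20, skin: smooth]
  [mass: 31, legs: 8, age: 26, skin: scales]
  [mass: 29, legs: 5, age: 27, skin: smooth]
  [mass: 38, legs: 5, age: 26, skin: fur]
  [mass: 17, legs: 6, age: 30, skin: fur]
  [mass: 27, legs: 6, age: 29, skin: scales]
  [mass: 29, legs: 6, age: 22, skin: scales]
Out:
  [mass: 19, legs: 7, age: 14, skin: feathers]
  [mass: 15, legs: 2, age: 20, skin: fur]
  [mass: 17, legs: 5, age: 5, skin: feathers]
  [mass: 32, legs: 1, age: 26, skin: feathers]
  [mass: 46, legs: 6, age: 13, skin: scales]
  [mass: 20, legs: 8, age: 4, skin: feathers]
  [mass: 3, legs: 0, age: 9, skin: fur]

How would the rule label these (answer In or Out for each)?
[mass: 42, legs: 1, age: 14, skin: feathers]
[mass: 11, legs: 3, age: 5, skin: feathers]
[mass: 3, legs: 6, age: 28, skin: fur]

The common property of the 'In' items is: age ≥ 20 AND legs ≥ 5. No 'Out' item has it.
[mass: 42, legs: 1, age: 14, skin: feathers] → age = 14, legs = 1 → Out. [mass: 11, legs: 3, age: 5, skin: feathers] → age = 5, legs = 3 → Out. [mass: 3, legs: 6, age: 28, skin: fur] → age = 28, legs = 6 → In.

Out, Out, In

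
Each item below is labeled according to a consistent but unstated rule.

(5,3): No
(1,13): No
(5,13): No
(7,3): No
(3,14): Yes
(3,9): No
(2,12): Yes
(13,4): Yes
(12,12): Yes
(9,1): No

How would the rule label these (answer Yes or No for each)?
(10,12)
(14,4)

Yes, Yes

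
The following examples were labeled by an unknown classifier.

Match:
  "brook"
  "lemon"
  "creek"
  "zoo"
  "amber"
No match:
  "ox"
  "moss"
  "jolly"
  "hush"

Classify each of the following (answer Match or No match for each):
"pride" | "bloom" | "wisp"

Match, Match, No match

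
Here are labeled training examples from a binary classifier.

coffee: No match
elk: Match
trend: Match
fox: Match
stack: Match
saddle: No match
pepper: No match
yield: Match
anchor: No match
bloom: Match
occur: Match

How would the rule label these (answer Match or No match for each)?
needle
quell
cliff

No match, Match, Match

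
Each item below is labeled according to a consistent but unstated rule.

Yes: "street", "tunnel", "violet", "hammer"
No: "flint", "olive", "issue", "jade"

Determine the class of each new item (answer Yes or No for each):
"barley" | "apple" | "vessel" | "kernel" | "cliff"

All 'Yes' examples share one property — length 6 — and every 'No' example lacks it.

Yes, No, Yes, Yes, No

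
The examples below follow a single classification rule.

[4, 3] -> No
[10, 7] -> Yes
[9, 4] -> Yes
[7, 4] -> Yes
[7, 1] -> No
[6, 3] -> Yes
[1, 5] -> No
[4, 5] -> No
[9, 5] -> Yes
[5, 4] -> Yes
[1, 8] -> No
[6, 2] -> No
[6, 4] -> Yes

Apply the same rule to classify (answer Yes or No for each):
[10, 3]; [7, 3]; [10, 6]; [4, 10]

Every 'Yes' example satisfies: first > second AND sum ≥ 9. None of the 'No' examples do.
[10, 3] — 10 > 3, 10+3 = 13, hence Yes. [7, 3] — 7 > 3, 7+3 = 10, hence Yes. [10, 6] — 10 > 6, 10+6 = 16, hence Yes. [4, 10] — 4 < 10, 4+10 = 14, hence No.

Yes, Yes, Yes, No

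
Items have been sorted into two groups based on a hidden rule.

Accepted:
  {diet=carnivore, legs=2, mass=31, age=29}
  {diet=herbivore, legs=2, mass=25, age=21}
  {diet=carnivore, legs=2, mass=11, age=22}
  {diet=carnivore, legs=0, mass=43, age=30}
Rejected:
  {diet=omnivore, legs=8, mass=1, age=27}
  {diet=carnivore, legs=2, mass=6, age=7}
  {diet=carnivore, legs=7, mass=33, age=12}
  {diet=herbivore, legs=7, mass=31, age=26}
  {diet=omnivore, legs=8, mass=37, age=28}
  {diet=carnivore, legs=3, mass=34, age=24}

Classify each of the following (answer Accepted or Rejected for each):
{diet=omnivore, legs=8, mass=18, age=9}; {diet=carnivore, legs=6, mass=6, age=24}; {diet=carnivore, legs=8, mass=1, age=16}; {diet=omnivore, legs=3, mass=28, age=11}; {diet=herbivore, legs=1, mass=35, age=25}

A rule that fits every label: legs ≤ 2 AND age ≥ 12 — true of each 'Accepted' example, false of each 'Rejected' one.
{diet=omnivore, legs=8, mass=18, age=9}: Rejected (legs = 8, age = 9). {diet=carnivore, legs=6, mass=6, age=24}: Rejected (legs = 6, age = 24). {diet=carnivore, legs=8, mass=1, age=16}: Rejected (legs = 8, age = 16). {diet=omnivore, legs=3, mass=28, age=11}: Rejected (legs = 3, age = 11). {diet=herbivore, legs=1, mass=35, age=25}: Accepted (legs = 1, age = 25).

Rejected, Rejected, Rejected, Rejected, Accepted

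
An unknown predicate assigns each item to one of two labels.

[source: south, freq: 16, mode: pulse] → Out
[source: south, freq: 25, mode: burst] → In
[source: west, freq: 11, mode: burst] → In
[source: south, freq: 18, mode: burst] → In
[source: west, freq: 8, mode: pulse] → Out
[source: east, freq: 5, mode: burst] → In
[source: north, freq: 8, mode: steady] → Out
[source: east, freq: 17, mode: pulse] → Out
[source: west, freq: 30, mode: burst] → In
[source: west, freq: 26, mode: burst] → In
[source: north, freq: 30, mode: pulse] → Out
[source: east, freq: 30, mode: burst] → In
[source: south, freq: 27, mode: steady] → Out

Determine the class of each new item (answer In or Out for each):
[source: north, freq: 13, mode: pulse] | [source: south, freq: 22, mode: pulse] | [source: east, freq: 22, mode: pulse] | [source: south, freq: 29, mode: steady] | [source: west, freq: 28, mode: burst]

Out, Out, Out, Out, In

Every 'In' example satisfies: mode is burst. None of the 'Out' examples do.
[source: north, freq: 13, mode: pulse]: Out (mode is pulse).
[source: south, freq: 22, mode: pulse]: Out (mode is pulse).
[source: east, freq: 22, mode: pulse]: Out (mode is pulse).
[source: south, freq: 29, mode: steady]: Out (mode is steady).
[source: west, freq: 28, mode: burst]: In (mode is burst).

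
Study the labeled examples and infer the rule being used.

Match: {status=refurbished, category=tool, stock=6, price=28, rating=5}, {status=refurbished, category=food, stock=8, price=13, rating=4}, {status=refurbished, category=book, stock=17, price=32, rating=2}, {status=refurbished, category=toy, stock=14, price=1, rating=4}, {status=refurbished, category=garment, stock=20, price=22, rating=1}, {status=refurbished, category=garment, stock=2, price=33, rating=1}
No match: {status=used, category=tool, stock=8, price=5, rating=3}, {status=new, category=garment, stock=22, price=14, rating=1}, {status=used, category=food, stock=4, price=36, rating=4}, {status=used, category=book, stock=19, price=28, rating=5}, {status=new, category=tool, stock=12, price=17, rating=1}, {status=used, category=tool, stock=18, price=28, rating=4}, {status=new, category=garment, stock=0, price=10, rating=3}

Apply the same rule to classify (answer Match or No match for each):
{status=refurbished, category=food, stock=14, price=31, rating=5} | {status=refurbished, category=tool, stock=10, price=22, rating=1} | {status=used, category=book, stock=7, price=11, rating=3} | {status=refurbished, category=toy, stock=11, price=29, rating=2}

Rule: status is refurbished. This holds for each 'Match' example and fails for each 'No match' one.

Match, Match, No match, Match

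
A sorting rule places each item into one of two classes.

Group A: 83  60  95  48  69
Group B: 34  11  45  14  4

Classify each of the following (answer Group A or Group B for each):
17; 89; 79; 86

Group B, Group A, Group A, Group A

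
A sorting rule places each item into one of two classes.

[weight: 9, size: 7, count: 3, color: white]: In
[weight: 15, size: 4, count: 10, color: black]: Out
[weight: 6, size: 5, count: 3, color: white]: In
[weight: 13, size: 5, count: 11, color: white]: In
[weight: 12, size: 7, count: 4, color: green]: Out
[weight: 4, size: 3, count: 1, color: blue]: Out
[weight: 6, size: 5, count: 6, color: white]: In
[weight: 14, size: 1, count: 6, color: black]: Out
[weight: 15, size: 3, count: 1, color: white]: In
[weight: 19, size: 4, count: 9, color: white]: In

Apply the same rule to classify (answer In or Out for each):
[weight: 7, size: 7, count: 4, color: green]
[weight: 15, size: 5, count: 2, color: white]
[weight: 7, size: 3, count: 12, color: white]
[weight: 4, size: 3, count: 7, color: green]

A rule that fits every label: color is white — true of each 'In' example, false of each 'Out' one.

Out, In, In, Out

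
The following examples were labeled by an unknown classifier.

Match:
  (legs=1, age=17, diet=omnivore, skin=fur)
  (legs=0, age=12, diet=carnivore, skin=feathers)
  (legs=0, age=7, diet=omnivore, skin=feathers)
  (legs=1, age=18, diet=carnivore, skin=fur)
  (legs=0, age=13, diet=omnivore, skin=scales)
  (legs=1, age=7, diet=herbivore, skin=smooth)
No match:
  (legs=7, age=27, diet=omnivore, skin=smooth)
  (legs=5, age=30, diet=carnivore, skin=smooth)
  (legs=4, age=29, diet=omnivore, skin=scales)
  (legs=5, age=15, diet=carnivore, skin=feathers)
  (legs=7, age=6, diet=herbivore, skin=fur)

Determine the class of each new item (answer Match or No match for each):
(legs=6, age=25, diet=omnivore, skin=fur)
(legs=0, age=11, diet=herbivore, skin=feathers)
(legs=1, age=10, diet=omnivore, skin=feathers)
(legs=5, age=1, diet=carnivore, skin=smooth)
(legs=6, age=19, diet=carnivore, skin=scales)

No match, Match, Match, No match, No match

The distinguishing property — legs ≤ 1 — holds for all the 'Match' cases and none of the 'No match' cases.
(legs=6, age=25, diet=omnivore, skin=fur): legs = 6, lacks this property → No match. (legs=0, age=11, diet=herbivore, skin=feathers): legs = 0, qualifies → Match. (legs=1, age=10, diet=omnivore, skin=feathers): legs = 1, qualifies → Match. (legs=5, age=1, diet=carnivore, skin=smooth): legs = 5, lacks this property → No match. (legs=6, age=19, diet=carnivore, skin=scales): legs = 6, lacks this property → No match.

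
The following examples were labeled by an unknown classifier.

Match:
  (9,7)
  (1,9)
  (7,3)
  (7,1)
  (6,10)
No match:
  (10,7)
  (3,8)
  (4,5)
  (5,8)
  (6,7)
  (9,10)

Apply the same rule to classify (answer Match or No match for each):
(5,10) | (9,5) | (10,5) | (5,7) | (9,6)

The common property of the 'Match' items is: sum is even. No 'No match' item has it.

No match, Match, No match, Match, No match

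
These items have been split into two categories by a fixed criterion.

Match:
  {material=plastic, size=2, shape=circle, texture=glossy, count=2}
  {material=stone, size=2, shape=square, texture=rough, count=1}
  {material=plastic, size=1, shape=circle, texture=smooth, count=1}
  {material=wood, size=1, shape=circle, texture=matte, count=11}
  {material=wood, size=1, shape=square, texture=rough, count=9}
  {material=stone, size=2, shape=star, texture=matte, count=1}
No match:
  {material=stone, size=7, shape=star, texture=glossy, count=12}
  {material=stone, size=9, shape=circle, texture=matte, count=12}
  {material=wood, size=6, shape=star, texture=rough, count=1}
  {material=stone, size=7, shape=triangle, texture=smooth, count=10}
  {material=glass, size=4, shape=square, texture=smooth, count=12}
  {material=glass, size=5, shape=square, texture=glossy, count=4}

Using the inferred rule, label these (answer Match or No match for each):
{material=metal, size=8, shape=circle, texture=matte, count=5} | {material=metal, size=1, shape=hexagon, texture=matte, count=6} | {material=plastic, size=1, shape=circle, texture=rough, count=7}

No match, Match, Match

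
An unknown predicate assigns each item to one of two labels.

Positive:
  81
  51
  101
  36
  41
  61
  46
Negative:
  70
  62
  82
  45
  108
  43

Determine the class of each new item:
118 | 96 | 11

Negative, Positive, Positive

Every 'Positive' example satisfies: ≡ 1 (mod 5). None of the 'Negative' examples do.
118: Negative (118 mod 5 = 3).
96: Positive (96 mod 5 = 1).
11: Positive (11 mod 5 = 1).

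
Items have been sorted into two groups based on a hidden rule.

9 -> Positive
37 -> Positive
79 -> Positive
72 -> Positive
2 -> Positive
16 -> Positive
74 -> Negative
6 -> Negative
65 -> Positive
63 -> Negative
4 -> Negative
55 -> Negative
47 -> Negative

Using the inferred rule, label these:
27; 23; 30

Negative, Positive, Positive

Looking at the examples, the only property every 'Positive' case has and every 'Negative' case lacks is: ≡ 2 (mod 7).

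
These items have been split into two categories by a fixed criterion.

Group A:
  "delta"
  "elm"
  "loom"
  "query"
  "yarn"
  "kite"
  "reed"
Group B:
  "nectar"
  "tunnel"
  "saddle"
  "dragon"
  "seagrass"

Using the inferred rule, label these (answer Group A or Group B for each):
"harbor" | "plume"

Rule: length ≤ 5. This holds for each 'Group A' example and fails for each 'Group B' one.
"harbor": Group B (length 6).
"plume": Group A (length 5).

Group B, Group A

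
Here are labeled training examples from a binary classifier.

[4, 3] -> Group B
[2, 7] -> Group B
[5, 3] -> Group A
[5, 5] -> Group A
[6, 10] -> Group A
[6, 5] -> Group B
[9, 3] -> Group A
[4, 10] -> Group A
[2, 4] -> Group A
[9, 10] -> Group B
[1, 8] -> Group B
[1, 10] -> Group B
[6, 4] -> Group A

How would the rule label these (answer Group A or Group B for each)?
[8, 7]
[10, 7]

Group B, Group B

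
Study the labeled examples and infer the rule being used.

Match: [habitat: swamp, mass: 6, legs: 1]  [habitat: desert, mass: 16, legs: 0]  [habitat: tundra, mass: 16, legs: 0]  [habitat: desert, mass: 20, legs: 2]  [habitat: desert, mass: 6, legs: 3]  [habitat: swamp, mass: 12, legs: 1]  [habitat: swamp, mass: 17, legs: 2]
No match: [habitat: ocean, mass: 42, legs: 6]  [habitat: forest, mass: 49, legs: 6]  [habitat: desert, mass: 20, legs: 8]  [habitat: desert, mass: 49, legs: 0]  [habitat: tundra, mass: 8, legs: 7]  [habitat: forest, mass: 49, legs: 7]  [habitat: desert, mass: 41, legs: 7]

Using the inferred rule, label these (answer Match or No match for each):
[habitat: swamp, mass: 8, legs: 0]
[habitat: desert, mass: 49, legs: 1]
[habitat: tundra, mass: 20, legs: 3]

The simplest hypothesis consistent with all the labels is: legs ≤ 3 AND mass ≤ 20.
[habitat: swamp, mass: 8, legs: 0] — legs = 0, mass = 8, hence Match. [habitat: desert, mass: 49, legs: 1] — legs = 1, mass = 49, hence No match. [habitat: tundra, mass: 20, legs: 3] — legs = 3, mass = 20, hence Match.

Match, No match, Match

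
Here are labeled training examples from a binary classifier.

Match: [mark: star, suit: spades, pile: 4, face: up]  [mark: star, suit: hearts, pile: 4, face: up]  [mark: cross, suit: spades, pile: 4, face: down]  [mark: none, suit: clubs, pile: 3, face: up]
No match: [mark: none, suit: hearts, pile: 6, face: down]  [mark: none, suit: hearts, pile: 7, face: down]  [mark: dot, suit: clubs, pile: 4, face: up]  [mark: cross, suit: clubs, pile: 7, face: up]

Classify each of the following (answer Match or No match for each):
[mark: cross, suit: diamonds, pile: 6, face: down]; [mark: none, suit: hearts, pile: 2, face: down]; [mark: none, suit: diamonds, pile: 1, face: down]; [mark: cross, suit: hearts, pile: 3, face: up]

Every 'Match' example satisfies: mark is not dot AND pile ≤ 4. None of the 'No match' examples do.
[mark: cross, suit: diamonds, pile: 6, face: down]: mark is cross, pile = 6, does not fit → No match. [mark: none, suit: hearts, pile: 2, face: down]: mark is none, pile = 2, satisfies this → Match. [mark: none, suit: diamonds, pile: 1, face: down]: mark is none, pile = 1, satisfies this → Match. [mark: cross, suit: hearts, pile: 3, face: up]: mark is cross, pile = 3, satisfies this → Match.

No match, Match, Match, Match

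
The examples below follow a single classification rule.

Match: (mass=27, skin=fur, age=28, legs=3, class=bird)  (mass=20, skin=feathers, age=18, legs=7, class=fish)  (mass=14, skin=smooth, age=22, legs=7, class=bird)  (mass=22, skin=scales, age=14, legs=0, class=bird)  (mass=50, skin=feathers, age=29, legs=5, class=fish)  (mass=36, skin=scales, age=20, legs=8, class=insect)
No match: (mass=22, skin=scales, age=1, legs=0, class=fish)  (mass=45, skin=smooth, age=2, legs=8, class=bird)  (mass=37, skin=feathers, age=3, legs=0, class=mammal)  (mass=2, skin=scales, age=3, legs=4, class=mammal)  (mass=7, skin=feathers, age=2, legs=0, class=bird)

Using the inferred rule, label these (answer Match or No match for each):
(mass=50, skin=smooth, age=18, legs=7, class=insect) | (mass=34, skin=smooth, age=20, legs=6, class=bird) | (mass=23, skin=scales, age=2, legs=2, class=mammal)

The pattern is that an item is 'Match' exactly when: age ≥ 14.

Match, Match, No match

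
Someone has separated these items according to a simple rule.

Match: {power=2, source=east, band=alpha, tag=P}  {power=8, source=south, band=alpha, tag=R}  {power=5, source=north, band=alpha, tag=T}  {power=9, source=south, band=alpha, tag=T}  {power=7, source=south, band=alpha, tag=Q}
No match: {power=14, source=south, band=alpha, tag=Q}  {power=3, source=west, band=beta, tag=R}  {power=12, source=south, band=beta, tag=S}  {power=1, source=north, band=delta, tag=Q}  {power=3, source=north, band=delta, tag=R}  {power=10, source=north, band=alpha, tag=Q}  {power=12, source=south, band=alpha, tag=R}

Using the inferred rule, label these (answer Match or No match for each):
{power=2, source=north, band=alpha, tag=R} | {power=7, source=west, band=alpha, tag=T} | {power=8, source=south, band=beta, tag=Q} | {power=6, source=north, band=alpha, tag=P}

One predicate separates the groups cleanly: band is alpha AND power ≤ 9.
{power=2, source=north, band=alpha, tag=R}: band is alpha, power = 2, qualifies → Match. {power=7, source=west, band=alpha, tag=T}: band is alpha, power = 7, qualifies → Match. {power=8, source=south, band=beta, tag=Q}: band is beta, power = 8, does not pass → No match. {power=6, source=north, band=alpha, tag=P}: band is alpha, power = 6, qualifies → Match.

Match, Match, No match, Match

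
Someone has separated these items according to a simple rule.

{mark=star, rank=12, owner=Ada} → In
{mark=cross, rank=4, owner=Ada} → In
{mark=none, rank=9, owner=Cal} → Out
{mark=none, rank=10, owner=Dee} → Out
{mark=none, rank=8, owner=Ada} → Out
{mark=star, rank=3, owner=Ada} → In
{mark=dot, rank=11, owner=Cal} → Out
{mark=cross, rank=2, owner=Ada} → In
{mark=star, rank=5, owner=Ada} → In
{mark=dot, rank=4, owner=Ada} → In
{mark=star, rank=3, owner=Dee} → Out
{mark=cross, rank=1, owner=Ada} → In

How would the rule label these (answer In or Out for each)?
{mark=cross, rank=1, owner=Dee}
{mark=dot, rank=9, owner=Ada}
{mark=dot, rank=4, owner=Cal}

Out, In, Out

Every 'In' example satisfies: owner is Ada AND rank ≠ 8. None of the 'Out' examples do.
{mark=cross, rank=1, owner=Dee}: owner is Dee, rank = 1, does not satisfy this → Out. {mark=dot, rank=9, owner=Ada}: owner is Ada, rank = 9, matches → In. {mark=dot, rank=4, owner=Cal}: owner is Cal, rank = 4, does not satisfy this → Out.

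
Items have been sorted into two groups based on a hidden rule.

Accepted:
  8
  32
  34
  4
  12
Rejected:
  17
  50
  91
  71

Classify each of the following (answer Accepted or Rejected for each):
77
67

The rule appears to be: even AND at most 34.
77: 77 is odd, 77 > 34, doesn't qualify → Rejected. 67: 67 is odd, 67 > 34, doesn't qualify → Rejected.

Rejected, Rejected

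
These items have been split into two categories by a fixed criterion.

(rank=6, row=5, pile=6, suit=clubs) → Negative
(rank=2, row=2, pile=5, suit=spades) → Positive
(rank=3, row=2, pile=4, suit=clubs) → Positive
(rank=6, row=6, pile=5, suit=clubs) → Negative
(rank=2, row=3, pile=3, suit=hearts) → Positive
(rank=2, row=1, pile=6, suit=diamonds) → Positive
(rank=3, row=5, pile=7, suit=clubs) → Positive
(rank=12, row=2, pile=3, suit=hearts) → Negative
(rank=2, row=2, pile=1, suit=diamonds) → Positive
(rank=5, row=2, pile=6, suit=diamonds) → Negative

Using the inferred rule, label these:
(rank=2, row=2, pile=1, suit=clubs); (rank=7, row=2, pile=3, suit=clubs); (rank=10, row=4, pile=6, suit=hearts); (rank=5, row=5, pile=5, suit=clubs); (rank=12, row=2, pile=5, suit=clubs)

One predicate separates the groups cleanly: rank ≤ 3.
(rank=2, row=2, pile=1, suit=clubs): Positive (rank = 2).
(rank=7, row=2, pile=3, suit=clubs): Negative (rank = 7).
(rank=10, row=4, pile=6, suit=hearts): Negative (rank = 10).
(rank=5, row=5, pile=5, suit=clubs): Negative (rank = 5).
(rank=12, row=2, pile=5, suit=clubs): Negative (rank = 12).

Positive, Negative, Negative, Negative, Negative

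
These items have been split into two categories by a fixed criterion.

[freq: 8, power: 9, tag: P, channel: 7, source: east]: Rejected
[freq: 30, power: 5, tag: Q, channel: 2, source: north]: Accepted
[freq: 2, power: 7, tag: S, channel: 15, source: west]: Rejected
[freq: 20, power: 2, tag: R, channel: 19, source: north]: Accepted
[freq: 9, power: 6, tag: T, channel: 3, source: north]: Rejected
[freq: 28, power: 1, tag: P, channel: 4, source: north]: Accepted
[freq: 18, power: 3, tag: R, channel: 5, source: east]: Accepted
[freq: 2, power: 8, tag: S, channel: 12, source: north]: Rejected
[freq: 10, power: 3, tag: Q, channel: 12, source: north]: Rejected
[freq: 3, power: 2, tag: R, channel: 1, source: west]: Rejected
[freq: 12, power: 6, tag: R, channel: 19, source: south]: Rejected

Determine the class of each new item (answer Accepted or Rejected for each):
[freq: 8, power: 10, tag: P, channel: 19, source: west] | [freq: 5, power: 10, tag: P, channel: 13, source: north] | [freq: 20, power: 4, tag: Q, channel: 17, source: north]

Rejected, Rejected, Accepted

One predicate separates the groups cleanly: freq ≥ 18.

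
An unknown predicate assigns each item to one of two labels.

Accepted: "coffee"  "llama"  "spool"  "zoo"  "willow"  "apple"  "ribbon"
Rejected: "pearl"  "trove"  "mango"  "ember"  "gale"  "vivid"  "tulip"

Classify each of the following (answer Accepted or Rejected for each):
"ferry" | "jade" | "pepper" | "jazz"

Accepted, Rejected, Accepted, Accepted

One predicate separates the groups cleanly: has a double letter.
"ferry" — 'rr' doubled, hence Accepted.
"jade" — no doubled letter, hence Rejected.
"pepper" — 'pp' doubled, hence Accepted.
"jazz" — 'zz' doubled, hence Accepted.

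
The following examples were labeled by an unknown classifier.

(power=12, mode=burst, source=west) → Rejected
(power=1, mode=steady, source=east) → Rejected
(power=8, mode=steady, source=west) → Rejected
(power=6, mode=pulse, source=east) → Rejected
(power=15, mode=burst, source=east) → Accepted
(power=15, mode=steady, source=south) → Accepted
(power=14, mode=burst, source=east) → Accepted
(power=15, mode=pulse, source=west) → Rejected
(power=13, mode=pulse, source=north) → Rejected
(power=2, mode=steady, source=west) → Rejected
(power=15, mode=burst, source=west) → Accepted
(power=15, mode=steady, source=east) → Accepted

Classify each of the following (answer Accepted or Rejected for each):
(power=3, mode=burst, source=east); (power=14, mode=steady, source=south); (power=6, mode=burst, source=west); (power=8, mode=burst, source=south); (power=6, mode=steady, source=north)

Rejected, Accepted, Rejected, Rejected, Rejected

'Accepted' ⟺ mode is not pulse AND power ≥ 13.
(power=3, mode=burst, source=east) — mode is burst, power = 3, hence Rejected. (power=14, mode=steady, source=south) — mode is steady, power = 14, hence Accepted. (power=6, mode=burst, source=west) — mode is burst, power = 6, hence Rejected. (power=8, mode=burst, source=south) — mode is burst, power = 8, hence Rejected. (power=6, mode=steady, source=north) — mode is steady, power = 6, hence Rejected.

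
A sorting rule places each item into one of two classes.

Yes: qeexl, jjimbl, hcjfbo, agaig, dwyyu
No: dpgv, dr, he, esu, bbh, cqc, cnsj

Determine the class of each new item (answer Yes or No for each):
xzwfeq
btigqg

Rule: length ≥ 5. This holds for each 'Yes' example and fails for each 'No' one.
xzwfeq: length 6 — has this property, so Yes.
btigqg: length 6 — has this property, so Yes.

Yes, Yes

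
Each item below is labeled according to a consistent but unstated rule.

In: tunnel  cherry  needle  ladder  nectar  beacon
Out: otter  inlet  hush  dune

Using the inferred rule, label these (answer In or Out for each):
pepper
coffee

In, In

Every 'In' example satisfies: length 6. None of the 'Out' examples do.
pepper: length 6, fits → In. coffee: length 6, fits → In.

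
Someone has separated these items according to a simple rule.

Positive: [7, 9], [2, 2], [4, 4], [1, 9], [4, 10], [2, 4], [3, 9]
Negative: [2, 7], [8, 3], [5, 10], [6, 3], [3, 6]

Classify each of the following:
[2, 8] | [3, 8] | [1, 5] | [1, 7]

The pattern is that an item is 'Positive' exactly when: sum is even.

Positive, Negative, Positive, Positive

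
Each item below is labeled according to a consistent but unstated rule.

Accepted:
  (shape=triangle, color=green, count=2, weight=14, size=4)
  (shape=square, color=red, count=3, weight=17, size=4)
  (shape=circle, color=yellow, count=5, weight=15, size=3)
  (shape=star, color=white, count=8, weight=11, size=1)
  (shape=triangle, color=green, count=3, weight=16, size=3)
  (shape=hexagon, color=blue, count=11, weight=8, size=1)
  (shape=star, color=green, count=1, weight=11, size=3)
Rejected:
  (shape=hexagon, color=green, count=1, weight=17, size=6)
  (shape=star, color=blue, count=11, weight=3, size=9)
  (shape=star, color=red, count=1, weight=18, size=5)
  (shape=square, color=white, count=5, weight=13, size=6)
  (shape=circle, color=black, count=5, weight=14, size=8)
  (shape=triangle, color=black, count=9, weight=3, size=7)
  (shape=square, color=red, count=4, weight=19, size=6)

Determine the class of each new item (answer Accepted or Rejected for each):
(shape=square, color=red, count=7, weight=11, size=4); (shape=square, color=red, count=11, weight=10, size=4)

Accepted, Accepted

The simplest hypothesis consistent with all the labels is: size ≤ 4.
(shape=square, color=red, count=7, weight=11, size=4): size = 4, checks out → Accepted.
(shape=square, color=red, count=11, weight=10, size=4): size = 4, checks out → Accepted.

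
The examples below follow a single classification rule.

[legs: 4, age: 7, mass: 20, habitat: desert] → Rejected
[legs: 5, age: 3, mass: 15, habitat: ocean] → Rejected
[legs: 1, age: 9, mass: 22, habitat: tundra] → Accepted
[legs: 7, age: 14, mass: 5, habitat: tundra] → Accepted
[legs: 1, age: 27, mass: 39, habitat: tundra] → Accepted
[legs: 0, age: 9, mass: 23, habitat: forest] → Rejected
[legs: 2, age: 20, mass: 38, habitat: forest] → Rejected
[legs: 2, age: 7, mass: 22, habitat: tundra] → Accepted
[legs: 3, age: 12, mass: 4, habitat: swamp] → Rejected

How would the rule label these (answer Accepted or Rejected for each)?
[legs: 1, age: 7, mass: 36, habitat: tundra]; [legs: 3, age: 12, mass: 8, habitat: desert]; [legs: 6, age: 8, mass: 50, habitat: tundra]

Accepted, Rejected, Accepted

The common property of the 'Accepted' items is: habitat is tundra. No 'Rejected' item has it.
[legs: 1, age: 7, mass: 36, habitat: tundra]: habitat is tundra — fits, so Accepted.
[legs: 3, age: 12, mass: 8, habitat: desert]: habitat is desert — does not satisfy this, so Rejected.
[legs: 6, age: 8, mass: 50, habitat: tundra]: habitat is tundra — fits, so Accepted.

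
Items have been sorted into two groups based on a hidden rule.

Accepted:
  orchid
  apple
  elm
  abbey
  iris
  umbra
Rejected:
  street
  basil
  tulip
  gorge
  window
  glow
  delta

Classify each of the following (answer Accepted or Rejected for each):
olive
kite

Accepted, Rejected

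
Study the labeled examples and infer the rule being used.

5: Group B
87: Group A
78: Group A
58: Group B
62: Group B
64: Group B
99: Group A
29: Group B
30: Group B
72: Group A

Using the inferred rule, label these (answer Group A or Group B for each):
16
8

Group B, Group B

All 'Group A' examples share one property — at least 72 — and every 'Group B' example lacks it.
16: Group B (16 < 72).
8: Group B (8 < 72).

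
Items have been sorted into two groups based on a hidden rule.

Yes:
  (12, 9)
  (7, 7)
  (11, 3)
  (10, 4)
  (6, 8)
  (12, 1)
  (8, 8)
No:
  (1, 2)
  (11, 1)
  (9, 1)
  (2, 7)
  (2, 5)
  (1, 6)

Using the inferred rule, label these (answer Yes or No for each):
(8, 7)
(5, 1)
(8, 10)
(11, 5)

A rule that fits every label: sum ≥ 13 — true of each 'Yes' example, false of each 'No' one.
Yes: (8, 7), since 8+7 = 15.
No: (5, 1), since 5+1 = 6.
Yes: (8, 10), since 8+10 = 18.
Yes: (11, 5), since 11+5 = 16.

Yes, No, Yes, Yes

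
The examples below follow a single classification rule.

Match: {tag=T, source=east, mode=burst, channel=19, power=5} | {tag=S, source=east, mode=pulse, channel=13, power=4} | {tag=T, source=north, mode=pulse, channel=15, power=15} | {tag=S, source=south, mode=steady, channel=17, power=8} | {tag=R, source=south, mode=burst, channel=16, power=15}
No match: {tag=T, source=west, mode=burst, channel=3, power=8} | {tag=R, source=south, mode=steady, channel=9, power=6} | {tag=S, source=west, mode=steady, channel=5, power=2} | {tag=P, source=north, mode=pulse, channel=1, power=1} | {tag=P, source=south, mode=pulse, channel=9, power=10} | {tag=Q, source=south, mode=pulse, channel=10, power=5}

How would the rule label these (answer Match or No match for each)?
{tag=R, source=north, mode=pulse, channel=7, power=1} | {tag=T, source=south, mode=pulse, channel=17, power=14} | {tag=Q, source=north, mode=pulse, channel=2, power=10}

All 'Match' examples share one property — channel ≥ 13 — and every 'No match' example lacks it.
{tag=R, source=north, mode=pulse, channel=7, power=1}: No match (channel = 7). {tag=T, source=south, mode=pulse, channel=17, power=14}: Match (channel = 17). {tag=Q, source=north, mode=pulse, channel=2, power=10}: No match (channel = 2).

No match, Match, No match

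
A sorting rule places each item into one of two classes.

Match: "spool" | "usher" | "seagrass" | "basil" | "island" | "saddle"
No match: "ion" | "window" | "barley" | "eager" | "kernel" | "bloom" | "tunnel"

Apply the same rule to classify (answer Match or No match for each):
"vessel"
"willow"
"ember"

One predicate separates the groups cleanly: contains 's'.
"vessel": has 's', satisfies this → Match.
"willow": no 's', fails this test → No match.
"ember": no 's', fails this test → No match.

Match, No match, No match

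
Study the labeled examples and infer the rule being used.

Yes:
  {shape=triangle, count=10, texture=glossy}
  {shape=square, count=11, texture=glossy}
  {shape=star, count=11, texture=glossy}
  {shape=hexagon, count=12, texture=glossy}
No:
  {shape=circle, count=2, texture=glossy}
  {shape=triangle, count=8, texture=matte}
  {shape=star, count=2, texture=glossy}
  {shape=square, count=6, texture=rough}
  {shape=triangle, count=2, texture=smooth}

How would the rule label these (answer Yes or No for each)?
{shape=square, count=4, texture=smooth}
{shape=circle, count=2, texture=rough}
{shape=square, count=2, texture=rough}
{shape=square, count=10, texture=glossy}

No, No, No, Yes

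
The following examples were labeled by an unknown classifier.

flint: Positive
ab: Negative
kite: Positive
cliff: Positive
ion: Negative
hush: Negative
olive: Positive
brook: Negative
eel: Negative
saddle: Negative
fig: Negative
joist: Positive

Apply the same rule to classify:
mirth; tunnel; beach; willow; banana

Positive, Negative, Negative, Positive, Negative

A rule that fits every label: length ≥ 4 AND contains 'i' — true of each 'Positive' example, false of each 'Negative' one.
Positive: mirth, since length 5, has 'i'. Negative: tunnel, since length 6, no 'i'. Negative: beach, since length 5, no 'i'. Positive: willow, since length 6, has 'i'. Negative: banana, since length 6, no 'i'.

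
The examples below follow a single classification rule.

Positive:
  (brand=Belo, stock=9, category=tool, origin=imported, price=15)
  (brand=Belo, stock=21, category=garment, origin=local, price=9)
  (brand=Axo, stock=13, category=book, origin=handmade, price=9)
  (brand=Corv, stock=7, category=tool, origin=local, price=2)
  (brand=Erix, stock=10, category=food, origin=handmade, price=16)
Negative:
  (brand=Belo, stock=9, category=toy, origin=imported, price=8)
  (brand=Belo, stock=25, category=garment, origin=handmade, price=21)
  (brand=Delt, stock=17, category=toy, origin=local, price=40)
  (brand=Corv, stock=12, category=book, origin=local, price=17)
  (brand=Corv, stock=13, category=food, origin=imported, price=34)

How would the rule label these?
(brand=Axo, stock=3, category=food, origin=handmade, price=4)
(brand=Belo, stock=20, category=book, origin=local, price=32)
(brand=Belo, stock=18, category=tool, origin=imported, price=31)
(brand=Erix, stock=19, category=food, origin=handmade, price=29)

Positive, Negative, Negative, Negative

The distinguishing property — price ≠ 8 AND price ≤ 16 — holds for all the 'Positive' cases and none of the 'Negative' cases.
(brand=Axo, stock=3, category=food, origin=handmade, price=4) → price = 4 → Positive.
(brand=Belo, stock=20, category=book, origin=local, price=32) → price = 32 → Negative.
(brand=Belo, stock=18, category=tool, origin=imported, price=31) → price = 31 → Negative.
(brand=Erix, stock=19, category=food, origin=handmade, price=29) → price = 29 → Negative.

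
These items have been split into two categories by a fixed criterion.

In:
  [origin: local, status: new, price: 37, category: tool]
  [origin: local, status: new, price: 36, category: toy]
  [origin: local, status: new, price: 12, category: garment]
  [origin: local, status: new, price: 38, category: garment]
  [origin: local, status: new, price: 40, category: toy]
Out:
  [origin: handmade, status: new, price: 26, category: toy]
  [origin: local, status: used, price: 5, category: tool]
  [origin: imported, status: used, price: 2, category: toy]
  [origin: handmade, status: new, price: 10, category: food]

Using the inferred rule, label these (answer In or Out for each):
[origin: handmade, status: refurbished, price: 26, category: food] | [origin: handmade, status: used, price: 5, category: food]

The rule appears to be: origin is local AND status is new.
Out: [origin: handmade, status: refurbished, price: 26, category: food], since origin is handmade, status is refurbished.
Out: [origin: handmade, status: used, price: 5, category: food], since origin is handmade, status is used.

Out, Out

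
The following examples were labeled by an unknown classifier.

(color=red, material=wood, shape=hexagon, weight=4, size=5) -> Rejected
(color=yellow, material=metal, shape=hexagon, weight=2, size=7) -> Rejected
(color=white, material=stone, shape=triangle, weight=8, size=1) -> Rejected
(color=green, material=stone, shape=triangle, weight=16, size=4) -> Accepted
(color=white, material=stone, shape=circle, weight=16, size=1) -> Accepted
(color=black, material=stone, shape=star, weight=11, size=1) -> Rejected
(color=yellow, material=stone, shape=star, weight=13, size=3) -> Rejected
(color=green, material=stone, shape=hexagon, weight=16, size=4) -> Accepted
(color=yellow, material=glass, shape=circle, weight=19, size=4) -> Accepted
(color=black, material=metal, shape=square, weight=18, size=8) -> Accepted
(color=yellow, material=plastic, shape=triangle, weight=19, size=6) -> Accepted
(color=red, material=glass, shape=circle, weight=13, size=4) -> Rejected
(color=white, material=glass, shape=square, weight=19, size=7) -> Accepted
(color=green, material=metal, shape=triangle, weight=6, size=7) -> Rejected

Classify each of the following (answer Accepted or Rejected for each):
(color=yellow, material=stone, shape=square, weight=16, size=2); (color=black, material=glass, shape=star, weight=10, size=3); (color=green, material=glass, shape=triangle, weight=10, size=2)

A rule that fits every label: weight ≥ 16 — true of each 'Accepted' example, false of each 'Rejected' one.
(color=yellow, material=stone, shape=square, weight=16, size=2): Accepted (weight = 16). (color=black, material=glass, shape=star, weight=10, size=3): Rejected (weight = 10). (color=green, material=glass, shape=triangle, weight=10, size=2): Rejected (weight = 10).

Accepted, Rejected, Rejected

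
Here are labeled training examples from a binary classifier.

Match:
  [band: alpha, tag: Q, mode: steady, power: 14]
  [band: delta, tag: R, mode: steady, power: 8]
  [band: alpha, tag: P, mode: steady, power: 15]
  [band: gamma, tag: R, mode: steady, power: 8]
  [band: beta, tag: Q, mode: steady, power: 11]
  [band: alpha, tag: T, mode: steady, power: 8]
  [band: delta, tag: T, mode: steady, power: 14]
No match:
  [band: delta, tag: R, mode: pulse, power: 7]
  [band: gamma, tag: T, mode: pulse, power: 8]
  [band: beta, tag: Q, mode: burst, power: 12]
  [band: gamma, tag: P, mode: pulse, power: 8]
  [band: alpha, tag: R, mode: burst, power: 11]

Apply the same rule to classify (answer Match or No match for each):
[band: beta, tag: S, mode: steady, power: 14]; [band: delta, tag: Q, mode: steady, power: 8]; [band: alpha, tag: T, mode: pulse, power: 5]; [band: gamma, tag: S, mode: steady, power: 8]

Match, Match, No match, Match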